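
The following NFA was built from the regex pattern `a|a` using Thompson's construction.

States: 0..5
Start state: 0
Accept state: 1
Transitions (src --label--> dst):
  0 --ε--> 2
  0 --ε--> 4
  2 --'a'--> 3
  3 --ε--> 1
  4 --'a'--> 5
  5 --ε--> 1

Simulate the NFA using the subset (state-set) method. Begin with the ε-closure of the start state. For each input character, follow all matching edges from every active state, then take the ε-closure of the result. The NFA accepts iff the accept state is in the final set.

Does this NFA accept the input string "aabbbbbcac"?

start: ε-closure({0}) = {0,2,4}
'a' @ 1: {1,3,5}  [accepting]
'a' @ 2: {}  — state set empty
rest 'bbbbbcac' ignored (set empty)
end set {} — state 1 not in

Answer: REJECT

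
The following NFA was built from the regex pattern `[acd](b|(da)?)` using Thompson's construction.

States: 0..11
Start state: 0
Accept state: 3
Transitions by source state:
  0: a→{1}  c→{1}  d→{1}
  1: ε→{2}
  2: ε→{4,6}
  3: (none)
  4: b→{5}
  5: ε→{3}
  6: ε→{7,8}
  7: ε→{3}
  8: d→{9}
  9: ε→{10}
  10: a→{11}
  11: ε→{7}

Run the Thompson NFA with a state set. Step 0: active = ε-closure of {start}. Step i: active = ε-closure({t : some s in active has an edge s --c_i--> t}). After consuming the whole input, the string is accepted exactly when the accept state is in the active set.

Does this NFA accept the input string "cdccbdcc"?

Answer: REJECT

Derivation:
initial (ε-close {0}): {0}
'c' @ 1: {1,2,3,4,6,7,8}  (accept∈set)
'd' @ 2: {9,10}
'c' @ 3: {}  — state set empty
rest 'cbdcc' ignored (set empty)
end set {} — state 3 not in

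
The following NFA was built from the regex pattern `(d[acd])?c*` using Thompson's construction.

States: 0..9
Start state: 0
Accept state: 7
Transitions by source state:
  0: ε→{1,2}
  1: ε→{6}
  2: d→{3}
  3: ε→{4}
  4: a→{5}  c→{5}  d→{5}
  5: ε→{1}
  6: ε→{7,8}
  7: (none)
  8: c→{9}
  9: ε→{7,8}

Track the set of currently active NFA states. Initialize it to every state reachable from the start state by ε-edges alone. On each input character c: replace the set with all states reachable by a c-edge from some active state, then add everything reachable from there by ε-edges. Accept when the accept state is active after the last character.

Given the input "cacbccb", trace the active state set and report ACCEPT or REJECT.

Answer: REJECT

Derivation:
initial (ε-close {0}): {0,1,2,6,7,8}
'c' @ 1: {7,8,9}  ✓accept
'a' @ 2: {}  — state set empty
rest 'cbccb' ignored (set empty)
final: {}; accept 7 not in set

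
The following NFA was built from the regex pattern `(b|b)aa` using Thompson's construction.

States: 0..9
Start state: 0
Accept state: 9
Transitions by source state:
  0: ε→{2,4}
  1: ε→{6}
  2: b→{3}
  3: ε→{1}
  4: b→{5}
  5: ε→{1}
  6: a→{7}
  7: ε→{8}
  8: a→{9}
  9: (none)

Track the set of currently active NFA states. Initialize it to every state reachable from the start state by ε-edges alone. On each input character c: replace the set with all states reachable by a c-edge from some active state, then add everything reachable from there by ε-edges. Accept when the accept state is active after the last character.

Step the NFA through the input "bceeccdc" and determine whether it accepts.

S₀ = ε-closure({0}) = {0,2,4}
'b' @ 1: {1,3,5,6}
'c' @ 2: {}  — dead — no transitions
rest 'eeccdc' ignored (set empty)
final: {}; accept 9 not in set

Answer: REJECT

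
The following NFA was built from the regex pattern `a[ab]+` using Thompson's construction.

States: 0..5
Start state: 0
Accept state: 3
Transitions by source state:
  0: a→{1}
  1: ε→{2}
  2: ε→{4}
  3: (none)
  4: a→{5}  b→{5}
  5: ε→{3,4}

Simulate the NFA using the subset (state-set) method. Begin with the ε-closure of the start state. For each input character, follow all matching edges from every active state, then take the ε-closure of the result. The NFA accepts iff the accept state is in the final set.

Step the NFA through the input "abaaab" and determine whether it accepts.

start: ε-closure({0}) = {0}
'a' @ 1: {1,2,4}
'b' @ 2: {3,4,5}  [accepting]
'a' @ 3: {3,4,5}  [accepting]
'a' @ 4: {3,4,5}  [accepting]
'a' @ 5: {3,4,5}  [accepting]
'b' @ 6: {3,4,5}  [accepting]
end set {3,4,5} — state 3 in

Answer: ACCEPT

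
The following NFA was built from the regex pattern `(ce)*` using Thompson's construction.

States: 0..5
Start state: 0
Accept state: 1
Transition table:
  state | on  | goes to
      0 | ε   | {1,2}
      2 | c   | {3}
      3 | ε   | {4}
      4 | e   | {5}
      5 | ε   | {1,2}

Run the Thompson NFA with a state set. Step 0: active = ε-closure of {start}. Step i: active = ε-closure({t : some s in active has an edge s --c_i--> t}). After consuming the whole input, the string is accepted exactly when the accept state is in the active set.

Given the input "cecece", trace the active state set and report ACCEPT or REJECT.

initial (ε-close {0}): {0,1,2}
'c' @ 1: {3,4}
'e' @ 2: {1,2,5}  (accept∈set)
'c' @ 3: {3,4}
'e' @ 4: {1,2,5}  (accept∈set)
'c' @ 5: {3,4}
'e' @ 6: {1,2,5}  (accept∈set)
after full input: {1,2,5}  (accept=1 in)

Answer: ACCEPT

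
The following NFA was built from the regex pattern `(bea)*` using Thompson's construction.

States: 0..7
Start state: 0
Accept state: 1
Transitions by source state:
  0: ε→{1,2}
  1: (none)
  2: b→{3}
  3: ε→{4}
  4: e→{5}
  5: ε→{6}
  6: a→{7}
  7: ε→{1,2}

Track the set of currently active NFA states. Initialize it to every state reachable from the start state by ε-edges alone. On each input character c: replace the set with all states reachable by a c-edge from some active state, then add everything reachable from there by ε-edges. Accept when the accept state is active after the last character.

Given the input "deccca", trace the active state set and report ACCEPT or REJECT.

Answer: REJECT

Derivation:
initial (ε-close {0}): {0,1,2}
'd' @ 1: {}  — dead — no transitions
rest 'eccca' ignored (set empty)
final: {}; accept 1 not in set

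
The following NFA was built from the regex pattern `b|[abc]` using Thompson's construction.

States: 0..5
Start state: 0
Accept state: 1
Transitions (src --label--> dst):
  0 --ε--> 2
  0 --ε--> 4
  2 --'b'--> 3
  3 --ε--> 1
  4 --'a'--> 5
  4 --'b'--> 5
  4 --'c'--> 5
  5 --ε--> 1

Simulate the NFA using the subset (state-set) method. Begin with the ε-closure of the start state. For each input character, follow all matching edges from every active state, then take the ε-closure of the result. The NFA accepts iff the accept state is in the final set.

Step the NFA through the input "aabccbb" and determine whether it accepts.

Answer: REJECT

Trace:
S₀ = ε-closure({0}) = {0,2,4}
'a' @ 1: {1,5}  ✓accept
'a' @ 2: {}  — dead — no transitions
rest 'bccbb' ignored (set empty)
final: {}; accept 1 not in set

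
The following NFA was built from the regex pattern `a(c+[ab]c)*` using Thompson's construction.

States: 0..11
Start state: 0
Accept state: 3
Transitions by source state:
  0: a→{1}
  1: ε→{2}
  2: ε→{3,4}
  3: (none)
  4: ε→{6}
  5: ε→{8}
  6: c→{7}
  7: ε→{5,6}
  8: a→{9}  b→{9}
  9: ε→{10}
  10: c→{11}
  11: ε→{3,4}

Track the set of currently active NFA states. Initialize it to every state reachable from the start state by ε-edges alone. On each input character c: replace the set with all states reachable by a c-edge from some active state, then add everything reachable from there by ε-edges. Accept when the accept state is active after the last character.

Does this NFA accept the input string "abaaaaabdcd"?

Answer: REJECT

Derivation:
S₀ = ε-closure({0}) = {0}
'a' @ 1: {1,2,3,4,6}  (accept∈set)
'b' @ 2: {}  — state set empty
rest 'aaaaabdcd' ignored (set empty)
end set {} — state 3 not in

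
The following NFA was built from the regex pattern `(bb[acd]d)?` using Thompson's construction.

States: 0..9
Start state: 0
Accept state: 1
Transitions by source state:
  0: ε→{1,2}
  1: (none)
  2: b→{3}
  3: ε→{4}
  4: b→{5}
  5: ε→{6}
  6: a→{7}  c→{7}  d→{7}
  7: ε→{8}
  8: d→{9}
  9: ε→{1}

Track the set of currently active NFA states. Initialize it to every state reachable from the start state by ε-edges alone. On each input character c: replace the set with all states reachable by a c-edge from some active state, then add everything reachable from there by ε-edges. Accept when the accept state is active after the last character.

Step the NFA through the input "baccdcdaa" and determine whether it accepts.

Answer: REJECT

Trace:
S₀ = ε-closure({0}) = {0,1,2}
'b' @ 1: {3,4}
'a' @ 2: {}  — no active states
rest 'ccdcdaa' ignored (set empty)
final: {}; accept 1 not in set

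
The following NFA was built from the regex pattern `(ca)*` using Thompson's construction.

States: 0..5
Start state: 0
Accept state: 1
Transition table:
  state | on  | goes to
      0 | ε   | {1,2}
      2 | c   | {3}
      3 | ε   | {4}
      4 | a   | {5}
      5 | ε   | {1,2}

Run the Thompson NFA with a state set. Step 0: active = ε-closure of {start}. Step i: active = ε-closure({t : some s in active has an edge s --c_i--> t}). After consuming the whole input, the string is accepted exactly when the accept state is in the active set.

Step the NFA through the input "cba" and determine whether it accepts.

start: ε-closure({0}) = {0,1,2}
'c' @ 1: {3,4}
'b' @ 2: {}  — dead — no transitions
rest 'a' ignored (set empty)
after full input: {}  (accept=1 not in)

Answer: REJECT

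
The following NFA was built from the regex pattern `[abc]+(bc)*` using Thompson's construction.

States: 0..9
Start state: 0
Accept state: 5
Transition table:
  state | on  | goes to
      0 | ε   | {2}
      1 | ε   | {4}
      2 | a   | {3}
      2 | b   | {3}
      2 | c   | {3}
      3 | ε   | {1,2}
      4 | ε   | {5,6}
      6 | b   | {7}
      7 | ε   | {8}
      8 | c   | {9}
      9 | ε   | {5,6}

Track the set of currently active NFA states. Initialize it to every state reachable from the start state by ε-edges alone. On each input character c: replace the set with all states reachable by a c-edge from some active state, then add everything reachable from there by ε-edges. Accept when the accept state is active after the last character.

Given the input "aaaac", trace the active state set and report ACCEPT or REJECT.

Answer: ACCEPT

Derivation:
S₀ = ε-closure({0}) = {0,2}
'a' @ 1: {1,2,3,4,5,6}  (accept∈set)
'a' @ 2: {1,2,3,4,5,6}  (accept∈set)
'a' @ 3: {1,2,3,4,5,6}  (accept∈set)
'a' @ 4: {1,2,3,4,5,6}  (accept∈set)
'c' @ 5: {1,2,3,4,5,6}  (accept∈set)
final: {1,2,3,4,5,6}; accept 5 in set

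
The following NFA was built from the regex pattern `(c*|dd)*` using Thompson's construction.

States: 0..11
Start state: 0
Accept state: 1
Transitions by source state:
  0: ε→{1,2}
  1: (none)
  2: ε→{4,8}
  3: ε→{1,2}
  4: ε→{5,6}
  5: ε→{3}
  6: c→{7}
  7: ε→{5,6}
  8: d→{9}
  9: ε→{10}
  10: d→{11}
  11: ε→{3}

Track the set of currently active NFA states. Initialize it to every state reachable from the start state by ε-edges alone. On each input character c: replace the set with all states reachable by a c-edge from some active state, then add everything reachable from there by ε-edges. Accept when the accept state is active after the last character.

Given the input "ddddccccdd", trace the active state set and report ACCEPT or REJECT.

S₀ = ε-closure({0}) = {0,1,2,3,4,5,6,8}
'd' @ 1: {9,10}
'd' @ 2: {1,2,3,4,5,6,8,11}  (accept∈set)
'd' @ 3: {9,10}
'd' @ 4: {1,2,3,4,5,6,8,11}  (accept∈set)
'c' @ 5: {1,2,3,4,5,6,7,8}  (accept∈set)
'c' @ 6: {1,2,3,4,5,6,7,8}  (accept∈set)
'c' @ 7: {1,2,3,4,5,6,7,8}  (accept∈set)
'c' @ 8: {1,2,3,4,5,6,7,8}  (accept∈set)
'd' @ 9: {9,10}
'd' @ 10: {1,2,3,4,5,6,8,11}  (accept∈set)
final: {1,2,3,4,5,6,8,11}; accept 1 in set

Answer: ACCEPT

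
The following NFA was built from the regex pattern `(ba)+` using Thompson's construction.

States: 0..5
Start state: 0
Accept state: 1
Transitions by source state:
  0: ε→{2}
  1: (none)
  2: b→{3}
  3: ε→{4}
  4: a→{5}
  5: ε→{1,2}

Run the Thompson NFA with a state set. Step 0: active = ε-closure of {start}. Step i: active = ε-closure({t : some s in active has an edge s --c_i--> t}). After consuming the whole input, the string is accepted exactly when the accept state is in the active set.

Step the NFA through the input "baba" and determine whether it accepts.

S₀ = ε-closure({0}) = {0,2}
'b' @ 1: {3,4}
'a' @ 2: {1,2,5}  (accept∈set)
'b' @ 3: {3,4}
'a' @ 4: {1,2,5}  (accept∈set)
final: {1,2,5}; accept 1 in set

Answer: ACCEPT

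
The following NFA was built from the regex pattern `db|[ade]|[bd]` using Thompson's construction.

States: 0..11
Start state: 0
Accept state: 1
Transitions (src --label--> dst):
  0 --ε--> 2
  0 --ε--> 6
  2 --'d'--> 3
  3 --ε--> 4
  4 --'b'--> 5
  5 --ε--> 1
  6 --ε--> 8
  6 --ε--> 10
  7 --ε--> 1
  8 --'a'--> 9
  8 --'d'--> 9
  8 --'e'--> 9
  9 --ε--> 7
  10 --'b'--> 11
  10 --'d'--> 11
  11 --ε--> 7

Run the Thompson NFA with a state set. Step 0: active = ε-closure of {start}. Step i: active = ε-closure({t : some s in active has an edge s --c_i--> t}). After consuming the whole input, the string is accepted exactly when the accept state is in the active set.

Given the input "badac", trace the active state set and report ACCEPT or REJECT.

S₀ = ε-closure({0}) = {0,2,6,8,10}
'b' @ 1: {1,7,11}  [accepting]
'a' @ 2: {}  — dead — no transitions
rest 'dac' ignored (set empty)
final: {}; accept 1 not in set

Answer: REJECT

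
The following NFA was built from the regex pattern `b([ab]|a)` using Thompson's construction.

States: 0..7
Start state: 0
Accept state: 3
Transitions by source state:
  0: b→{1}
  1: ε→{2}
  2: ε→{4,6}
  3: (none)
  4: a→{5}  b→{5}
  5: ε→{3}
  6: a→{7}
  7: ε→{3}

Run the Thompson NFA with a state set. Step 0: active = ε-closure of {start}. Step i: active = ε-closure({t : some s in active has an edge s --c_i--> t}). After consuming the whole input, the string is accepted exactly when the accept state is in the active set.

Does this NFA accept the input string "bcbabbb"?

initial (ε-close {0}): {0}
'b' @ 1: {1,2,4,6}
'c' @ 2: {}  — no active states
rest 'babbb' ignored (set empty)
after full input: {}  (accept=3 not in)

Answer: REJECT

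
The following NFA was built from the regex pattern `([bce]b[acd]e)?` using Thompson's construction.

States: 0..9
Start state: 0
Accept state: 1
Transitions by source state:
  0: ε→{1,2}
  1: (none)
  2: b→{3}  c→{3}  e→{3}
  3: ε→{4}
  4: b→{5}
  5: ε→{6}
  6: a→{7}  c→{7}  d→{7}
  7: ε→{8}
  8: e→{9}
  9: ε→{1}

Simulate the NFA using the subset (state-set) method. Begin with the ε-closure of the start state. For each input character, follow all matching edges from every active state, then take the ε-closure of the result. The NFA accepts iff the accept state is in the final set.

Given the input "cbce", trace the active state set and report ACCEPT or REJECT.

S₀ = ε-closure({0}) = {0,1,2}
'c' @ 1: {3,4}
'b' @ 2: {5,6}
'c' @ 3: {7,8}
'e' @ 4: {1,9}  ✓accept
end set {1,9} — state 1 in

Answer: ACCEPT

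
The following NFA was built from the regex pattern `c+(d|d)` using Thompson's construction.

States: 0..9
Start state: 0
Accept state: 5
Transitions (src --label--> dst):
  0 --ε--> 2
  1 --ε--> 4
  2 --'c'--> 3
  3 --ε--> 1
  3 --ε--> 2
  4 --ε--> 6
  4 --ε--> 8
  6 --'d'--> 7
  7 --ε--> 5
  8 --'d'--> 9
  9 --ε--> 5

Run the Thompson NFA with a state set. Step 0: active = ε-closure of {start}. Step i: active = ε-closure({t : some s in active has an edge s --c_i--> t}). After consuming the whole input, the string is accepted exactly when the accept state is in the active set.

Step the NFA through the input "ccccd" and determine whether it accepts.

start: ε-closure({0}) = {0,2}
'c' @ 1: {1,2,3,4,6,8}
'c' @ 2: {1,2,3,4,6,8}
'c' @ 3: {1,2,3,4,6,8}
'c' @ 4: {1,2,3,4,6,8}
'd' @ 5: {5,7,9}  [accepting]
after full input: {5,7,9}  (accept=5 in)

Answer: ACCEPT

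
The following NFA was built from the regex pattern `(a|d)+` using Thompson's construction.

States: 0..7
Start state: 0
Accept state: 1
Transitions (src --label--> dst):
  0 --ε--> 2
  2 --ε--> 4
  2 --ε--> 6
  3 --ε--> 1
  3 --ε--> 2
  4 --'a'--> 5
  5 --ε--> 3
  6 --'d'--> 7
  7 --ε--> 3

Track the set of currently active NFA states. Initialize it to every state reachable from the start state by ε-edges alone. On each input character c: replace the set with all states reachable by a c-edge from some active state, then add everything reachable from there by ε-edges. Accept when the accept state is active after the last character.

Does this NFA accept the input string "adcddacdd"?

Answer: REJECT

Derivation:
initial (ε-close {0}): {0,2,4,6}
'a' @ 1: {1,2,3,4,5,6}  [accepting]
'd' @ 2: {1,2,3,4,6,7}  [accepting]
'c' @ 3: {}  — no active states
rest 'ddacdd' ignored (set empty)
after full input: {}  (accept=1 not in)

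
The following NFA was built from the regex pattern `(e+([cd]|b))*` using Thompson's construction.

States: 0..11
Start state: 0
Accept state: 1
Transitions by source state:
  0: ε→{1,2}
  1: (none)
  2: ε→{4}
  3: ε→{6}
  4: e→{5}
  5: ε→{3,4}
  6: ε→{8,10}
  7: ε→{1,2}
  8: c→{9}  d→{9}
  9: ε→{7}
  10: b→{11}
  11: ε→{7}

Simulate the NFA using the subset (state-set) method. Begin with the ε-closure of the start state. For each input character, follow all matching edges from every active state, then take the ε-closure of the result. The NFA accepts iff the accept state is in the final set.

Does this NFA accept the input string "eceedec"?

initial (ε-close {0}): {0,1,2,4}
'e' @ 1: {3,4,5,6,8,10}
'c' @ 2: {1,2,4,7,9}  (accept∈set)
'e' @ 3: {3,4,5,6,8,10}
'e' @ 4: {3,4,5,6,8,10}
'd' @ 5: {1,2,4,7,9}  (accept∈set)
'e' @ 6: {3,4,5,6,8,10}
'c' @ 7: {1,2,4,7,9}  (accept∈set)
end set {1,2,4,7,9} — state 1 in

Answer: ACCEPT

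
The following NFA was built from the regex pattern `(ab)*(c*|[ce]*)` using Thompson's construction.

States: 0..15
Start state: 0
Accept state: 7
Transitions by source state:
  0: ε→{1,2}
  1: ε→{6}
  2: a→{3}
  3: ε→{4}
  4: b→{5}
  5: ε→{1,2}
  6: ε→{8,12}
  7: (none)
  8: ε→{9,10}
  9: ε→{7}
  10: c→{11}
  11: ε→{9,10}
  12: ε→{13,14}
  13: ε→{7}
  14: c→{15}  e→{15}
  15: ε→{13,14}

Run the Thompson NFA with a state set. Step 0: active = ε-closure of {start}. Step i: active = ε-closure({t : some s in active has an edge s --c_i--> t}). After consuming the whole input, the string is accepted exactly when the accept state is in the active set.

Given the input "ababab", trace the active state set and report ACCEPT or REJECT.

Answer: ACCEPT

Derivation:
S₀ = ε-closure({0}) = {0,1,2,6,7,8,9,10,12,13,14}
'a' @ 1: {3,4}
'b' @ 2: {1,2,5,6,7,8,9,10,12,13,14}  (accept∈set)
'a' @ 3: {3,4}
'b' @ 4: {1,2,5,6,7,8,9,10,12,13,14}  (accept∈set)
'a' @ 5: {3,4}
'b' @ 6: {1,2,5,6,7,8,9,10,12,13,14}  (accept∈set)
after full input: {1,2,5,6,7,8,9,10,12,13,14}  (accept=7 in)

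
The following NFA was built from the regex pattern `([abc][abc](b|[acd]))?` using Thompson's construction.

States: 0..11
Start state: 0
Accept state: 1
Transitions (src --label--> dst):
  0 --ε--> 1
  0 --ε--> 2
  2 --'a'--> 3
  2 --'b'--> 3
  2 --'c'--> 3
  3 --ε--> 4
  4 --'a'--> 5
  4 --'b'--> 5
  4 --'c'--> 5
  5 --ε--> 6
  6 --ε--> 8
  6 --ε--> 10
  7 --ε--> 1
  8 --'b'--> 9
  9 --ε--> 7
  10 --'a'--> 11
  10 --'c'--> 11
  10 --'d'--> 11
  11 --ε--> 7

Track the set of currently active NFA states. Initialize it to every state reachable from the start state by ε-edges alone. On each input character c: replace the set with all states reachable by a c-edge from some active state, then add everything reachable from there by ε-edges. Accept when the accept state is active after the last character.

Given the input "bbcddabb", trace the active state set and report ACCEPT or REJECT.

initial (ε-close {0}): {0,1,2}
'b' @ 1: {3,4}
'b' @ 2: {5,6,8,10}
'c' @ 3: {1,7,11}  [accepting]
'd' @ 4: {}  — no active states
rest 'dabb' ignored (set empty)
after full input: {}  (accept=1 not in)

Answer: REJECT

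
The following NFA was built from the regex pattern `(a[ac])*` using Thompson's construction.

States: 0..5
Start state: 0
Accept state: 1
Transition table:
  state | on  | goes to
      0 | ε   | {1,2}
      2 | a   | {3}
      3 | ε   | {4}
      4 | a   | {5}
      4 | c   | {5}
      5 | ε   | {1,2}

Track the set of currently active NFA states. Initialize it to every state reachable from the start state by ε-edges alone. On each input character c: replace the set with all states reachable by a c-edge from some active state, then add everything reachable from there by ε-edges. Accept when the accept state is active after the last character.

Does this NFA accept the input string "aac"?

Answer: REJECT

Derivation:
S₀ = ε-closure({0}) = {0,1,2}
'a' @ 1: {3,4}
'a' @ 2: {1,2,5}  ✓accept
'c' @ 3: {}  — state set empty
final: {}; accept 1 not in set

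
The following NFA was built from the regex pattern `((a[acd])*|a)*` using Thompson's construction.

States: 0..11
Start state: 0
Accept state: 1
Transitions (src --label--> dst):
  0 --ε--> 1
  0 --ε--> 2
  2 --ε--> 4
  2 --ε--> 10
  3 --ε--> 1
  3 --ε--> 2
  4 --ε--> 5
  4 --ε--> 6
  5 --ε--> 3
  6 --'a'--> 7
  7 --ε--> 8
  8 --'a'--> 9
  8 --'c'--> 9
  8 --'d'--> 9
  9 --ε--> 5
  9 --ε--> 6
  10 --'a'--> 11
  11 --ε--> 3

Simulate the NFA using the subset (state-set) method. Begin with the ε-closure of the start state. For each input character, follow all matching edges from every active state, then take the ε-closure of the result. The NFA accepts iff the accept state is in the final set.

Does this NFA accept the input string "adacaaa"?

S₀ = ε-closure({0}) = {0,1,2,3,4,5,6,10}
'a' @ 1: {1,2,3,4,5,6,7,8,10,11}  [accepting]
'd' @ 2: {1,2,3,4,5,6,9,10}  [accepting]
'a' @ 3: {1,2,3,4,5,6,7,8,10,11}  [accepting]
'c' @ 4: {1,2,3,4,5,6,9,10}  [accepting]
'a' @ 5: {1,2,3,4,5,6,7,8,10,11}  [accepting]
'a' @ 6: {1,2,3,4,5,6,7,8,9,10,11}  [accepting]
'a' @ 7: {1,2,3,4,5,6,7,8,9,10,11}  [accepting]
final: {1,2,3,4,5,6,7,8,9,10,11}; accept 1 in set

Answer: ACCEPT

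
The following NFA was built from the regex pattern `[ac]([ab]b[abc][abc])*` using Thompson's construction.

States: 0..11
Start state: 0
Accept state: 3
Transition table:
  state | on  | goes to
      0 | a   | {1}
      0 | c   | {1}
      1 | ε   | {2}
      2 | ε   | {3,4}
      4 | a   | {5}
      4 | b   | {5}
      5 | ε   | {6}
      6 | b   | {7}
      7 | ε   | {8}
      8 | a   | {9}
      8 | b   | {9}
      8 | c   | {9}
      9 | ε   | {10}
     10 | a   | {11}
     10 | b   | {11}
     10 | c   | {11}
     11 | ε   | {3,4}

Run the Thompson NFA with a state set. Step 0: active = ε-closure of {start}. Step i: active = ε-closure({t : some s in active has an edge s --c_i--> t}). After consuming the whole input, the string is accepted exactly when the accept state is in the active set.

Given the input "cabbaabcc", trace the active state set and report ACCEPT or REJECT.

Answer: ACCEPT

Trace:
start: ε-closure({0}) = {0}
'c' @ 1: {1,2,3,4}  ✓accept
'a' @ 2: {5,6}
'b' @ 3: {7,8}
'b' @ 4: {9,10}
'a' @ 5: {3,4,11}  ✓accept
'a' @ 6: {5,6}
'b' @ 7: {7,8}
'c' @ 8: {9,10}
'c' @ 9: {3,4,11}  ✓accept
end set {3,4,11} — state 3 in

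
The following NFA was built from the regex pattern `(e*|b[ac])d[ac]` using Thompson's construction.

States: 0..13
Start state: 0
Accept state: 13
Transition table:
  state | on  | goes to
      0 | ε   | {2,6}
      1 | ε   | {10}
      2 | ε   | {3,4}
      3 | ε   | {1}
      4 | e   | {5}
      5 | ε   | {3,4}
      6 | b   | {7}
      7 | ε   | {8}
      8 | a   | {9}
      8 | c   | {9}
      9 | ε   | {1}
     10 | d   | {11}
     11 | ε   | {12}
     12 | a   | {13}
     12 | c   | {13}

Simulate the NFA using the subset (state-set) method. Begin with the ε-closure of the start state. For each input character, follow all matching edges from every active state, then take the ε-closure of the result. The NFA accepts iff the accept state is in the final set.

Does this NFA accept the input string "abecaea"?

start: ε-closure({0}) = {0,1,2,3,4,6,10}
'a' @ 1: {}  — no active states
rest 'becaea' ignored (set empty)
end set {} — state 13 not in

Answer: REJECT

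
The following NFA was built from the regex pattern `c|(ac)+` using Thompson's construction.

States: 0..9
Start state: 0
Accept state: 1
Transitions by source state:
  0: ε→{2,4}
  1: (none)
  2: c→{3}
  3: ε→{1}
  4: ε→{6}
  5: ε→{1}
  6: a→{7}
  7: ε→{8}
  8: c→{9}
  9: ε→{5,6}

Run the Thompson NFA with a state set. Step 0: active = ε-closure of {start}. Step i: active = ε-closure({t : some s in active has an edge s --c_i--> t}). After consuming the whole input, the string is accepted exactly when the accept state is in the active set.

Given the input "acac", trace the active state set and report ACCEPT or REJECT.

Answer: ACCEPT

Trace:
start: ε-closure({0}) = {0,2,4,6}
'a' @ 1: {7,8}
'c' @ 2: {1,5,6,9}  (accept∈set)
'a' @ 3: {7,8}
'c' @ 4: {1,5,6,9}  (accept∈set)
end set {1,5,6,9} — state 1 in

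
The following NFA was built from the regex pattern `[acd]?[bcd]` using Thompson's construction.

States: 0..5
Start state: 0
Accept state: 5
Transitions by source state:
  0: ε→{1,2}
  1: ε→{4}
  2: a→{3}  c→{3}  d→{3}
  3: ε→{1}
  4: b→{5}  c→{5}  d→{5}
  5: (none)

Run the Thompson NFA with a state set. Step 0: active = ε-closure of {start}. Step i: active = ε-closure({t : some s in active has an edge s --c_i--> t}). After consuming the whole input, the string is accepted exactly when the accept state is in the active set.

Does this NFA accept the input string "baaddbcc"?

Answer: REJECT

Derivation:
S₀ = ε-closure({0}) = {0,1,2,4}
'b' @ 1: {5}  [accepting]
'a' @ 2: {}  — dead — no transitions
rest 'addbcc' ignored (set empty)
after full input: {}  (accept=5 not in)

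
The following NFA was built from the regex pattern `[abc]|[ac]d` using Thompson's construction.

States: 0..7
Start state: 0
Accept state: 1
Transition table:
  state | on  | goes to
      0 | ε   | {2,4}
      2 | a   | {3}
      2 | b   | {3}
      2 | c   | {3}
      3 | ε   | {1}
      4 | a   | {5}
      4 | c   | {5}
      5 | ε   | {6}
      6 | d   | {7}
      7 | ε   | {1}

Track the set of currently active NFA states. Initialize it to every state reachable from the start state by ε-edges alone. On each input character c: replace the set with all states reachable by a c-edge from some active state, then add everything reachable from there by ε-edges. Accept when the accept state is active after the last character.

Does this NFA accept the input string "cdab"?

Answer: REJECT

Trace:
S₀ = ε-closure({0}) = {0,2,4}
'c' @ 1: {1,3,5,6}  [accepting]
'd' @ 2: {1,7}  [accepting]
'a' @ 3: {}  — no active states
rest 'b' ignored (set empty)
final: {}; accept 1 not in set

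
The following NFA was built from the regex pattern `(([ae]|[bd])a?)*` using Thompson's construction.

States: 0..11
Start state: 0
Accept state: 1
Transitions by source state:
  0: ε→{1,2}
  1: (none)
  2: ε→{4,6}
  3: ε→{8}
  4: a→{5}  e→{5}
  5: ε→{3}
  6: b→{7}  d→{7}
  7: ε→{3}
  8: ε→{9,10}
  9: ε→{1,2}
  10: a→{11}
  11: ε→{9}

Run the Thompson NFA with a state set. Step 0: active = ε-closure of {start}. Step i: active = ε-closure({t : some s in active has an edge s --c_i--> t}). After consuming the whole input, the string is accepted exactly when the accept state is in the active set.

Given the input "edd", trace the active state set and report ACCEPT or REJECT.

Answer: ACCEPT

Steps:
start: ε-closure({0}) = {0,1,2,4,6}
'e' @ 1: {1,2,3,4,5,6,8,9,10}  (accept∈set)
'd' @ 2: {1,2,3,4,6,7,8,9,10}  (accept∈set)
'd' @ 3: {1,2,3,4,6,7,8,9,10}  (accept∈set)
end set {1,2,3,4,6,7,8,9,10} — state 1 in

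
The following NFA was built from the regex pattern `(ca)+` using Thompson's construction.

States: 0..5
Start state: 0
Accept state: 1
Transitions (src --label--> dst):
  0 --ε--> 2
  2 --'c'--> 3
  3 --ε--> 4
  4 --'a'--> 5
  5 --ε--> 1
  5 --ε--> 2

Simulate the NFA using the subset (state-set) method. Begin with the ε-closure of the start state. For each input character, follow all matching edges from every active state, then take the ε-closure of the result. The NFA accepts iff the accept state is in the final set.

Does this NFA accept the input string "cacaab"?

start: ε-closure({0}) = {0,2}
'c' @ 1: {3,4}
'a' @ 2: {1,2,5}  [accepting]
'c' @ 3: {3,4}
'a' @ 4: {1,2,5}  [accepting]
'a' @ 5: {}  — dead — no transitions
rest 'b' ignored (set empty)
final: {}; accept 1 not in set

Answer: REJECT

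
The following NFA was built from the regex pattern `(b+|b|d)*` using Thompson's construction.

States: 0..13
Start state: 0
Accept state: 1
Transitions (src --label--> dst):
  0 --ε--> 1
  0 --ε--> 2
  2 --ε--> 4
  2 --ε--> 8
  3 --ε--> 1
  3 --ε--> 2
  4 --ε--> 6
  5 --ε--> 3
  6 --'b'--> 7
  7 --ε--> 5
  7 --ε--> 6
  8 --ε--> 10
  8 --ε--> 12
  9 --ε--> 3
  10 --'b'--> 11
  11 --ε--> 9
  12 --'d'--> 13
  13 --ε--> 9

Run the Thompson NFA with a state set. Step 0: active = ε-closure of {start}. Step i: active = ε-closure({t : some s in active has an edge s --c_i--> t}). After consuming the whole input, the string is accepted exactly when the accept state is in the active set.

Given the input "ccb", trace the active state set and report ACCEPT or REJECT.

initial (ε-close {0}): {0,1,2,4,6,8,10,12}
'c' @ 1: {}  — dead — no transitions
rest 'cb' ignored (set empty)
final: {}; accept 1 not in set

Answer: REJECT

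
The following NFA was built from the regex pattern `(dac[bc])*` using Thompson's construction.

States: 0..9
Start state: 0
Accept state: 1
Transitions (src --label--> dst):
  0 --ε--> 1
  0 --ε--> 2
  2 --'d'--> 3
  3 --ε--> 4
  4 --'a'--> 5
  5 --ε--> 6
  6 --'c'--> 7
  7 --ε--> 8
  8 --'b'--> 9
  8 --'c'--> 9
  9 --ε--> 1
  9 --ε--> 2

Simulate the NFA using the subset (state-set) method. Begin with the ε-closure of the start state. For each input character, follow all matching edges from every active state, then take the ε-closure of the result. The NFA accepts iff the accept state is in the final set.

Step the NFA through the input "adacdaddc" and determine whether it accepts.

Answer: REJECT

Steps:
initial (ε-close {0}): {0,1,2}
'a' @ 1: {}  — dead — no transitions
rest 'dacdaddc' ignored (set empty)
end set {} — state 1 not in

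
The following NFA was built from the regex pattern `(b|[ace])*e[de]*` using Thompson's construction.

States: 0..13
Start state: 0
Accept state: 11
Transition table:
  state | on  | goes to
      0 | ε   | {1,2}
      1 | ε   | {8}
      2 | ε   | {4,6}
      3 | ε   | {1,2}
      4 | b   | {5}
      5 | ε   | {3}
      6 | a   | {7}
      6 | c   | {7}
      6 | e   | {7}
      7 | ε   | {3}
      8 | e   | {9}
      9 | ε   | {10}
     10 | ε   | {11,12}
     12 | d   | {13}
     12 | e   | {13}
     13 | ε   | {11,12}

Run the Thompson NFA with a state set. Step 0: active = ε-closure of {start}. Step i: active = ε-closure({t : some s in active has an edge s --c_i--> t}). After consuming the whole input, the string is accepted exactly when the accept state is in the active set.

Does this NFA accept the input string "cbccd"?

Answer: REJECT

Derivation:
start: ε-closure({0}) = {0,1,2,4,6,8}
'c' @ 1: {1,2,3,4,6,7,8}
'b' @ 2: {1,2,3,4,5,6,8}
'c' @ 3: {1,2,3,4,6,7,8}
'c' @ 4: {1,2,3,4,6,7,8}
'd' @ 5: {}  — no active states
final: {}; accept 11 not in set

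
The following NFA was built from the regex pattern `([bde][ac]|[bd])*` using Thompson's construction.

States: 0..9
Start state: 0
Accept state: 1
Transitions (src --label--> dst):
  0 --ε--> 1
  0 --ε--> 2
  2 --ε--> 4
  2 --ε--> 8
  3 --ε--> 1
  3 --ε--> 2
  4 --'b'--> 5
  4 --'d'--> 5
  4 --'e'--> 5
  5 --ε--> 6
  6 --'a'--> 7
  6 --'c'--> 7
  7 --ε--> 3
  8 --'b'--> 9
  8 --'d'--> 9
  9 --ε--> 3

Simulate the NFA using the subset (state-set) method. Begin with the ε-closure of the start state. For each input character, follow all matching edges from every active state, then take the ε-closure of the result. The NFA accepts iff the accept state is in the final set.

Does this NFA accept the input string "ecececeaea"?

initial (ε-close {0}): {0,1,2,4,8}
'e' @ 1: {5,6}
'c' @ 2: {1,2,3,4,7,8}  [accepting]
'e' @ 3: {5,6}
'c' @ 4: {1,2,3,4,7,8}  [accepting]
'e' @ 5: {5,6}
'c' @ 6: {1,2,3,4,7,8}  [accepting]
'e' @ 7: {5,6}
'a' @ 8: {1,2,3,4,7,8}  [accepting]
'e' @ 9: {5,6}
'a' @ 10: {1,2,3,4,7,8}  [accepting]
after full input: {1,2,3,4,7,8}  (accept=1 in)

Answer: ACCEPT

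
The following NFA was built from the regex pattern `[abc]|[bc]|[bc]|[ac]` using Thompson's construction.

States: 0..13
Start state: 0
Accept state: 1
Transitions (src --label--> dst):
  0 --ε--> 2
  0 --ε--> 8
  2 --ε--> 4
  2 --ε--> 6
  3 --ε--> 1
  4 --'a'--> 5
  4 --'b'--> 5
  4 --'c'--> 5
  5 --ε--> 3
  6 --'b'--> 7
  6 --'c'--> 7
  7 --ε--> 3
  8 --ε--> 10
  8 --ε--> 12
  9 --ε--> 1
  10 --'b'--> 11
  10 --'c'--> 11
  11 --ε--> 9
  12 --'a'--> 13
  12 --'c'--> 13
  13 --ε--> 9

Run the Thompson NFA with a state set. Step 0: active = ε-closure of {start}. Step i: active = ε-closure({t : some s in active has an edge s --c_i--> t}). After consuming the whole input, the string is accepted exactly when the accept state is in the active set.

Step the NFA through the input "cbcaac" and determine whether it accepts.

Answer: REJECT

Steps:
S₀ = ε-closure({0}) = {0,2,4,6,8,10,12}
'c' @ 1: {1,3,5,7,9,11,13}  ✓accept
'b' @ 2: {}  — state set empty
rest 'caac' ignored (set empty)
after full input: {}  (accept=1 not in)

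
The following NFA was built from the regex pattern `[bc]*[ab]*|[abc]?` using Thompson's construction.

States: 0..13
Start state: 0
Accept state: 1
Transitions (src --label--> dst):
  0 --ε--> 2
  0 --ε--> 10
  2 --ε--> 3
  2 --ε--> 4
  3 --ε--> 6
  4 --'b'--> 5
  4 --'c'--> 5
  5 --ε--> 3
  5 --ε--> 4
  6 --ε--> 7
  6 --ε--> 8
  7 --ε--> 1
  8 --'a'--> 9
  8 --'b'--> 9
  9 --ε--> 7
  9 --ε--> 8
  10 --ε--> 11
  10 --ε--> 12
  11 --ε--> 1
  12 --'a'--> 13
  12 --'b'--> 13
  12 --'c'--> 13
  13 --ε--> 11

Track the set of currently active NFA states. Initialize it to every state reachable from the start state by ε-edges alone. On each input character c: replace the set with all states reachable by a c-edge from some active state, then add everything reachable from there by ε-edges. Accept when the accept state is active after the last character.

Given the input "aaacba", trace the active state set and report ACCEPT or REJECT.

start: ε-closure({0}) = {0,1,2,3,4,6,7,8,10,11,12}
'a' @ 1: {1,7,8,9,11,13}  ✓accept
'a' @ 2: {1,7,8,9}  ✓accept
'a' @ 3: {1,7,8,9}  ✓accept
'c' @ 4: {}  — no active states
rest 'ba' ignored (set empty)
end set {} — state 1 not in

Answer: REJECT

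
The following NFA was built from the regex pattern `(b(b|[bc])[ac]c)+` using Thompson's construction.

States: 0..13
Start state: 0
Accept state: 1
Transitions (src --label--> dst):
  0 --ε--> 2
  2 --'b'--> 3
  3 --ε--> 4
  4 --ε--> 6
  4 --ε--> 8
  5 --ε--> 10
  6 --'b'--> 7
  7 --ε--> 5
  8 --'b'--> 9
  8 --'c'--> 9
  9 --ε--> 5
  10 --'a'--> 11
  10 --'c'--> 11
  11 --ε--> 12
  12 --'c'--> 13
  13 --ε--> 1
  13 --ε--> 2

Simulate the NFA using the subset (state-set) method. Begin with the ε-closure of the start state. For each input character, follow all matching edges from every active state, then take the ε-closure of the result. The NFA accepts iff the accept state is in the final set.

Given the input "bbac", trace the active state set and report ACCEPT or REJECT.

initial (ε-close {0}): {0,2}
'b' @ 1: {3,4,6,8}
'b' @ 2: {5,7,9,10}
'a' @ 3: {11,12}
'c' @ 4: {1,2,13}  ✓accept
final: {1,2,13}; accept 1 in set

Answer: ACCEPT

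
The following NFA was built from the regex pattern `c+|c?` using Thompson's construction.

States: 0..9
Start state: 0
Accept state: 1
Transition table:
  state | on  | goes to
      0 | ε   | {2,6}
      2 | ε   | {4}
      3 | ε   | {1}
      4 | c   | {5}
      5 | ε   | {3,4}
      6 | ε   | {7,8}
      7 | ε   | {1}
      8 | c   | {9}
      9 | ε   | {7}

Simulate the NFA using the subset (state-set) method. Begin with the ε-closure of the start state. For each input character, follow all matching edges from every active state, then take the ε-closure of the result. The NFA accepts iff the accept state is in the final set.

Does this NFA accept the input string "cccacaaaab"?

Answer: REJECT

Derivation:
S₀ = ε-closure({0}) = {0,1,2,4,6,7,8}
'c' @ 1: {1,3,4,5,7,9}  ✓accept
'c' @ 2: {1,3,4,5}  ✓accept
'c' @ 3: {1,3,4,5}  ✓accept
'a' @ 4: {}  — no active states
rest 'caaaab' ignored (set empty)
end set {} — state 1 not in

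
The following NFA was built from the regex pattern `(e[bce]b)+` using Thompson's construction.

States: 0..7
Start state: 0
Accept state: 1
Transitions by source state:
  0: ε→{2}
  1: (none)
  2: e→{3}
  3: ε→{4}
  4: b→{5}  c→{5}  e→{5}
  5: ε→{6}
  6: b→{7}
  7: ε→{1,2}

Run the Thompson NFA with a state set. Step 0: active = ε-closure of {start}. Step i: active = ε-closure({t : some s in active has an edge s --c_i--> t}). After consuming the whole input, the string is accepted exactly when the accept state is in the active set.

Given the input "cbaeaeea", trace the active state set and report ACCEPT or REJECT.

initial (ε-close {0}): {0,2}
'c' @ 1: {}  — no active states
rest 'baeaeea' ignored (set empty)
end set {} — state 1 not in

Answer: REJECT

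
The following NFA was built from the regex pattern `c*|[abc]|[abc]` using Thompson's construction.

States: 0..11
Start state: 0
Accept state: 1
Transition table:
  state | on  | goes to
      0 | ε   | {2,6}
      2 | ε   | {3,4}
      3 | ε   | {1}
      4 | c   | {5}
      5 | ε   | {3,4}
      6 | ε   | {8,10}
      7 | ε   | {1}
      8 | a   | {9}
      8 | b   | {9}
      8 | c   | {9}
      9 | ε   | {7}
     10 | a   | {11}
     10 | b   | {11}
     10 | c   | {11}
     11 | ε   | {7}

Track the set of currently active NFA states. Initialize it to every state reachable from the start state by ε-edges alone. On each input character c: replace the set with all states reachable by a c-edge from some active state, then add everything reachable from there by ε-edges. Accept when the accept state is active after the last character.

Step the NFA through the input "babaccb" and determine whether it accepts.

start: ε-closure({0}) = {0,1,2,3,4,6,8,10}
'b' @ 1: {1,7,9,11}  ✓accept
'a' @ 2: {}  — state set empty
rest 'baccb' ignored (set empty)
final: {}; accept 1 not in set

Answer: REJECT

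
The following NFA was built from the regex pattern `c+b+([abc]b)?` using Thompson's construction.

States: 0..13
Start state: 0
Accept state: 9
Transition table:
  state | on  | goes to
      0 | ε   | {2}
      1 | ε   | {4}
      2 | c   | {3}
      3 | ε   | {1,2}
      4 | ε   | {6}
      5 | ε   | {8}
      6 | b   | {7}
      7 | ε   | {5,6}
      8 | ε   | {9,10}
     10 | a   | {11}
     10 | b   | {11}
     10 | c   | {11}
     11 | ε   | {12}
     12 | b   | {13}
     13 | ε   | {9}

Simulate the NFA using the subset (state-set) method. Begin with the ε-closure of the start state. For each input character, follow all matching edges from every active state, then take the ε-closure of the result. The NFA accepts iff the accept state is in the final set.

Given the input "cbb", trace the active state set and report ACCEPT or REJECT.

start: ε-closure({0}) = {0,2}
'c' @ 1: {1,2,3,4,6}
'b' @ 2: {5,6,7,8,9,10}  (accept∈set)
'b' @ 3: {5,6,7,8,9,10,11,12}  (accept∈set)
end set {5,6,7,8,9,10,11,12} — state 9 in

Answer: ACCEPT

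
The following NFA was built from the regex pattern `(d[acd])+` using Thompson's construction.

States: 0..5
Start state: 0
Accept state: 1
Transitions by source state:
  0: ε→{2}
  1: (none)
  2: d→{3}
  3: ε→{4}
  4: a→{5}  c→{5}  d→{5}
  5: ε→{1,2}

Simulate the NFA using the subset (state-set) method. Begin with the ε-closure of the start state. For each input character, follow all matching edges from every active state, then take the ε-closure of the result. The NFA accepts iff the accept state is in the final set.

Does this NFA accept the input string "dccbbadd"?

S₀ = ε-closure({0}) = {0,2}
'd' @ 1: {3,4}
'c' @ 2: {1,2,5}  (accept∈set)
'c' @ 3: {}  — dead — no transitions
rest 'bbadd' ignored (set empty)
after full input: {}  (accept=1 not in)

Answer: REJECT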